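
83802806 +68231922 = 152034728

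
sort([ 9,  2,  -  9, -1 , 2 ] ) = [ - 9, - 1,2,2,  9 ]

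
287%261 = 26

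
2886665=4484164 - 1597499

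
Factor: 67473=3^4*7^2*17^1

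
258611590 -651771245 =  - 393159655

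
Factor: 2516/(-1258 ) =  - 2 = - 2^1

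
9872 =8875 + 997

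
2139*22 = 47058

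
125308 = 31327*4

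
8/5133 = 8/5133 = 0.00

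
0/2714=0  =  0.00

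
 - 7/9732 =-1  +  9725/9732  =  - 0.00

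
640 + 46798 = 47438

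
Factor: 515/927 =3^( - 2) * 5^1 =5/9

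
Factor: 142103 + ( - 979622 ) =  - 837519 = -3^1*279173^1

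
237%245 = 237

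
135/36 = 15/4 = 3.75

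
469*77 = 36113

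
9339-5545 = 3794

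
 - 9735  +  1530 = -8205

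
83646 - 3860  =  79786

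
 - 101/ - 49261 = 101/49261 = 0.00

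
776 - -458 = 1234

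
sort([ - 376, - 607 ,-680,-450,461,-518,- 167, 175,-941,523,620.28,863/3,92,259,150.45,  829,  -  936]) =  [- 941, - 936, - 680, - 607,-518, - 450,- 376, - 167,92 , 150.45,175,259 , 863/3,461,523,620.28,829] 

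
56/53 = 1 +3/53 = 1.06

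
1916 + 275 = 2191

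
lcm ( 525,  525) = 525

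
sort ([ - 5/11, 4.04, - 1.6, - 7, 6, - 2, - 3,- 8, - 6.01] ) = [ - 8, - 7, - 6.01,-3, - 2, - 1.6, - 5/11, 4.04,6]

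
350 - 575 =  - 225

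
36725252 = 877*41876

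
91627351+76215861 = 167843212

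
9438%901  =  428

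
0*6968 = 0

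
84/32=21/8 = 2.62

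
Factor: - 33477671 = -331^1*101141^1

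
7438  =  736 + 6702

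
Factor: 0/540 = 0 = 0^1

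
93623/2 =93623/2 = 46811.50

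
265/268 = 265/268 = 0.99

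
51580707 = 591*87277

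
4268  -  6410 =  - 2142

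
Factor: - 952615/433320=  -  190523/86664 = - 2^(-3) * 3^( - 1)*23^( - 1 )*157^( - 1 )*190523^1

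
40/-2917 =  - 1 + 2877/2917=-  0.01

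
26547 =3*8849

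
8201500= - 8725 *( - 940)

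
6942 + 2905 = 9847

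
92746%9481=7417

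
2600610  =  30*86687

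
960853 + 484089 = 1444942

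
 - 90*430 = - 38700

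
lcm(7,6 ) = 42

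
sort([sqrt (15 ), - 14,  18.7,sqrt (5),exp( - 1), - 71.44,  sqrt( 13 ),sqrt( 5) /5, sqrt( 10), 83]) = [ - 71.44, - 14,exp(-1 ),sqrt( 5)/5,sqrt(  5) , sqrt ( 10) , sqrt( 13), sqrt(  15), 18.7,  83 ]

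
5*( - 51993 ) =  -  259965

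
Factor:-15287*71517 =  - 1093280379  =  - 3^1*31^1*769^1*15287^1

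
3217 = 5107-1890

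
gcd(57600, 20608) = 128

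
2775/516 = 5 +65/172 = 5.38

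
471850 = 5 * 94370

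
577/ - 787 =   -  1 + 210/787 = - 0.73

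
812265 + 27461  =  839726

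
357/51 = 7=7.00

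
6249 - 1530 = 4719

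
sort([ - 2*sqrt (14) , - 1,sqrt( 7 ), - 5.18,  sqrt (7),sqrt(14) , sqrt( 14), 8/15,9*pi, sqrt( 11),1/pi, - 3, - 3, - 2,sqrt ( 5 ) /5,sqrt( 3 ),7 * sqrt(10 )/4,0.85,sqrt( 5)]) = [ - 2*sqrt( 14), - 5.18, - 3, - 3, - 2, - 1,1/pi , sqrt( 5 ) /5,8/15,0.85,  sqrt( 3),sqrt(5 ), sqrt(7),sqrt( 7), sqrt( 11),sqrt(14), sqrt(14),7*sqrt( 10)/4,9*pi]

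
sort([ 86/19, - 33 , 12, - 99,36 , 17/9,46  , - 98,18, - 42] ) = [ - 99,-98,- 42, - 33,  17/9,86/19,12,18,36,46 ] 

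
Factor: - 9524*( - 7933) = 2^2*2381^1 *7933^1 = 75553892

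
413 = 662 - 249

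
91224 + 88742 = 179966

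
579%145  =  144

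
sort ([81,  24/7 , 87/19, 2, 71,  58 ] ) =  [2,24/7, 87/19, 58, 71,81 ] 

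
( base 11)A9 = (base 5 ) 434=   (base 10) 119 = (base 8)167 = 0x77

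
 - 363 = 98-461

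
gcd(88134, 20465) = 1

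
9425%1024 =209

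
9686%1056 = 182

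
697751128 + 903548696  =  1601299824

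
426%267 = 159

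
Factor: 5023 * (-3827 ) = - 43^1 * 89^1*5023^1  =  -19223021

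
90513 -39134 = 51379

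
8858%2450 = 1508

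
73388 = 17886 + 55502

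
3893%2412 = 1481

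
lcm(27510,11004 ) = 55020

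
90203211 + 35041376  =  125244587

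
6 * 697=4182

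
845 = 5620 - 4775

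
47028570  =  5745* 8186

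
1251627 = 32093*39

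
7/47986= 7/47986= 0.00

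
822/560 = 1 + 131/280= 1.47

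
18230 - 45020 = - 26790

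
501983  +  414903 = 916886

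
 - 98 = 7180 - 7278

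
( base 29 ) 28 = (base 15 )46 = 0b1000010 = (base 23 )2K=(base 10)66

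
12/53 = 12/53 = 0.23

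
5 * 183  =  915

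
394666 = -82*(-4813 )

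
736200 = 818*900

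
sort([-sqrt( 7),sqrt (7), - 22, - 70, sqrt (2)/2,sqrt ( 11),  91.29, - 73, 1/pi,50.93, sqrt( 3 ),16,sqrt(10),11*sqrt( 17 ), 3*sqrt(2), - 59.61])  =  [- 73, - 70,- 59.61, - 22, - sqrt ( 7 ), 1/pi, sqrt( 2)/2,sqrt( 3), sqrt( 7), sqrt (10),sqrt(11) , 3*sqrt(2 ),16,  11* sqrt( 17),50.93, 91.29 ] 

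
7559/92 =7559/92= 82.16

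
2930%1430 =70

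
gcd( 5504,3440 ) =688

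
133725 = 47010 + 86715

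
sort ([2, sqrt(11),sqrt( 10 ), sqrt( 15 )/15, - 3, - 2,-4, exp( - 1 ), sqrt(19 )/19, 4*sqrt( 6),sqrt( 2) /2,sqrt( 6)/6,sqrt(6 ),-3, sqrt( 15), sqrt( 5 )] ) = [ - 4 ,-3, - 3, - 2, sqrt( 19 )/19,  sqrt(15 )/15, exp(-1 ), sqrt( 6)/6,sqrt( 2)/2,2, sqrt( 5), sqrt (6 ), sqrt(10), sqrt( 11), sqrt( 15), 4 * sqrt( 6 ) ] 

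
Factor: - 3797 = - 3797^1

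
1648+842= 2490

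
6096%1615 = 1251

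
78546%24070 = 6336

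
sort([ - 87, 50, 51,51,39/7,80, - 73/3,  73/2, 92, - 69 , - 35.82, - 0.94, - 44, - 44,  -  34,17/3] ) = [  -  87, - 69, - 44,-44, - 35.82,-34, - 73/3, - 0.94, 39/7,17/3,73/2, 50, 51,51, 80, 92 ]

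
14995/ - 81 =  - 14995/81  =  - 185.12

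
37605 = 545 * 69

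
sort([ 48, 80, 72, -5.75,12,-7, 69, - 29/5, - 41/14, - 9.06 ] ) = [-9.06,  -  7, - 29/5,- 5.75,-41/14, 12,  48,69,72,80]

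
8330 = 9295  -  965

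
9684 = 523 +9161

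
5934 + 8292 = 14226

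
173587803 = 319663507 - 146075704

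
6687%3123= 441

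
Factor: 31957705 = 5^1 * 13^1*17^1*28921^1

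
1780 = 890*2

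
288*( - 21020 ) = -6053760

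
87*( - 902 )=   -  78474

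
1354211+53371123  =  54725334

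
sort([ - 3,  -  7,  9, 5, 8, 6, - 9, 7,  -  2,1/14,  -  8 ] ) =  [ - 9, - 8, - 7,-3, - 2, 1/14, 5,6,7, 8, 9] 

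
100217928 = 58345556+41872372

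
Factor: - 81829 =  - 11^1 * 43^1*173^1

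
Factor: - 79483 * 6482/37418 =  - 7^1*53^( - 1)*61^1*353^ ( - 1 )*463^1*1303^1  =  - 257604403/18709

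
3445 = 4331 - 886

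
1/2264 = 1/2264 =0.00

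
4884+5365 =10249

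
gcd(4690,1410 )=10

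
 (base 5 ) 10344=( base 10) 724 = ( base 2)1011010100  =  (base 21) 1da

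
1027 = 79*13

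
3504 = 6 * 584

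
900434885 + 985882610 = 1886317495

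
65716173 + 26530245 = 92246418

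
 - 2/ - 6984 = 1/3492= 0.00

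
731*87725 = 64126975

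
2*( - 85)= - 170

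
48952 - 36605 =12347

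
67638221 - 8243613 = 59394608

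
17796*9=160164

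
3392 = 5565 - 2173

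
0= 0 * 546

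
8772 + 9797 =18569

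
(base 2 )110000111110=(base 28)3RQ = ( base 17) AE6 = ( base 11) 239A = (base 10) 3134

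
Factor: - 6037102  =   - 2^1*67^1 * 45053^1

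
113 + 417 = 530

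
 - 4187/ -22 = 190 + 7/22 = 190.32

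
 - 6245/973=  - 6245/973 = - 6.42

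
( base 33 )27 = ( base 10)73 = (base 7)133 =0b1001001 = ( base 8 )111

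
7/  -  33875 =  - 7/33875= - 0.00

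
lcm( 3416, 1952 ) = 13664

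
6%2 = 0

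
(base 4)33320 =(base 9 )1348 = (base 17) 38d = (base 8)1770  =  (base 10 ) 1016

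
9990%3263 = 201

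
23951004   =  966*24794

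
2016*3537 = 7130592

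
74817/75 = 24939/25 = 997.56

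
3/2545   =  3/2545=0.00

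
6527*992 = 6474784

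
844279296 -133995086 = 710284210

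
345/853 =345/853 = 0.40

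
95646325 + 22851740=118498065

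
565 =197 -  - 368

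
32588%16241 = 106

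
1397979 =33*42363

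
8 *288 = 2304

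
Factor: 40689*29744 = 1210253616  =  2^4* 3^3 * 11^2*13^2 * 137^1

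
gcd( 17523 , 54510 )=3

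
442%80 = 42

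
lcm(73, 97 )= 7081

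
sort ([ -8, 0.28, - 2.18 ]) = [ - 8, - 2.18,0.28] 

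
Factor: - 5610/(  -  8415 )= 2/3 = 2^1 * 3^(  -  1) 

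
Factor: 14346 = 2^1 * 3^2*797^1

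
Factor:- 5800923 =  - 3^3 *214849^1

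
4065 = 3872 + 193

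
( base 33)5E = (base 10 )179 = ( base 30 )5T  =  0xB3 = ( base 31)5o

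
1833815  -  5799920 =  - 3966105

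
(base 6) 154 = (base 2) 1000110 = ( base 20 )3A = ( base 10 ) 70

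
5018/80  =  2509/40 = 62.73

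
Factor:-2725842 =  - 2^1*3^1*7^1*64901^1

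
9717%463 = 457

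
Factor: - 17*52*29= - 25636 = -  2^2*13^1*17^1*29^1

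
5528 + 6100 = 11628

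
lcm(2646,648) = 31752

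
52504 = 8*6563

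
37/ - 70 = - 37/70 = - 0.53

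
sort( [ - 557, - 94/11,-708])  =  [ - 708, - 557,- 94/11] 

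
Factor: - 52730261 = - 6833^1*7717^1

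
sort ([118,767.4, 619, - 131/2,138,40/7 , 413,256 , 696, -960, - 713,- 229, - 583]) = [ - 960,  -  713, - 583, - 229, - 131/2,40/7,118,138,256,413,619,696,767.4 ]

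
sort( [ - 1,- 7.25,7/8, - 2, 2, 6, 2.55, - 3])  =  [ - 7.25, - 3,-2, - 1, 7/8,2, 2.55,6]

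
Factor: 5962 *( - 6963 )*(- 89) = 3694693134 = 2^1*3^1*11^2*89^1*211^1* 271^1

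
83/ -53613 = -83/53613 = - 0.00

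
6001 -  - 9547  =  15548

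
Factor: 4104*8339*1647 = 2^3*3^6*19^1*31^1* 61^1*269^1 = 56365702632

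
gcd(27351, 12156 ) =3039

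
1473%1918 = 1473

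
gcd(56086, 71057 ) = 1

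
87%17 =2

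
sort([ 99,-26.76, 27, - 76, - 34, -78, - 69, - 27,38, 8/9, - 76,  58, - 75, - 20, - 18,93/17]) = [-78, - 76,  -  76, - 75, - 69 , - 34, - 27, - 26.76, - 20, - 18,8/9, 93/17,27,38,58, 99 ]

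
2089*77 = 160853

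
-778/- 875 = 778/875 = 0.89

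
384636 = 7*54948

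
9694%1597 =112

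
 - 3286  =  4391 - 7677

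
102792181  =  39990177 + 62802004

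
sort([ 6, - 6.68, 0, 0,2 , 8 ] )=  [-6.68,0, 0, 2,6, 8 ] 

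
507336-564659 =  - 57323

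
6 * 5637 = 33822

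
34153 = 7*4879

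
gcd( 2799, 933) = 933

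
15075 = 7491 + 7584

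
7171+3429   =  10600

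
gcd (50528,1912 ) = 8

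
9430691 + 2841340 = 12272031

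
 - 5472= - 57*96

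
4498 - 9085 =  - 4587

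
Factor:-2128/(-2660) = 4/5 = 2^2*5^ ( - 1 ) 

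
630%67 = 27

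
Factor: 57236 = 2^2*41^1*349^1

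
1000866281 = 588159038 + 412707243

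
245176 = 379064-133888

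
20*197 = 3940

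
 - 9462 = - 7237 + -2225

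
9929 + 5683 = 15612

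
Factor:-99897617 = -99897617^1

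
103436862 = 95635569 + 7801293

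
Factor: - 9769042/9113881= - 2^1*7^( - 1)*389^ ( - 1 )*3347^( - 1)*4884521^1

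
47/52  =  47/52 = 0.90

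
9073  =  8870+203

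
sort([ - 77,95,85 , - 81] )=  [  -  81,  -  77, 85,  95]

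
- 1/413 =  - 1+412/413 = -  0.00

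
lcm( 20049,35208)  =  1443528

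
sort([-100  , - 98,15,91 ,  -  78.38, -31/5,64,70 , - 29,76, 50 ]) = [ - 100,-98,-78.38 , - 29,  -  31/5 , 15, 50, 64 , 70 , 76,  91]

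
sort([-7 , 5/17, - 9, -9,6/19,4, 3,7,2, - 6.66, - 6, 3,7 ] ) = [ - 9, - 9, - 7, - 6.66, -6 , 5/17,6/19,2, 3,3,4,  7,7]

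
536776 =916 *586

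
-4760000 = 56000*( - 85 ) 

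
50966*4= 203864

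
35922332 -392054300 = -356131968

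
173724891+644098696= 817823587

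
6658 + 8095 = 14753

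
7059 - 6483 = 576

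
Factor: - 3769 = - 3769^1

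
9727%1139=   615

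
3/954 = 1/318 = 0.00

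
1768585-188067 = 1580518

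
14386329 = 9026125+5360204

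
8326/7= 8326/7 = 1189.43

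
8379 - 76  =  8303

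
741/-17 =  - 44+7/17=- 43.59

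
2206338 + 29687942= 31894280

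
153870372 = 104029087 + 49841285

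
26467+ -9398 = 17069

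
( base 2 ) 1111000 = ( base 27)4C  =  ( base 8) 170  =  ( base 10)120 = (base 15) 80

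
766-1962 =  - 1196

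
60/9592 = 15/2398 = 0.01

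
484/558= 242/279 = 0.87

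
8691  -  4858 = 3833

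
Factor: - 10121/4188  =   - 2^( - 2)*3^( - 1 )*29^1 = - 29/12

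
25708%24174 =1534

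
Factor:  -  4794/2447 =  - 2^1*3^1*17^1 * 47^1*2447^( - 1) 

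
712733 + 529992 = 1242725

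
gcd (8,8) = 8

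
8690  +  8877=17567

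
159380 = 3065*52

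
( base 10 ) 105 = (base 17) 63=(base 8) 151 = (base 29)3I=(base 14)77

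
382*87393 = 33384126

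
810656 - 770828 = 39828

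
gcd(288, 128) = 32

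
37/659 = 37/659 = 0.06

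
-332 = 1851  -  2183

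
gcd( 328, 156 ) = 4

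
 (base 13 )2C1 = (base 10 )495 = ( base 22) 10B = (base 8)757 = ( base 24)kf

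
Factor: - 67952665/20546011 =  - 5^1* 11^1*19^( - 1 )* 1081369^( - 1 ) *1235503^1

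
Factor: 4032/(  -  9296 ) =-2^2*3^2*83^(-1) = - 36/83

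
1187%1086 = 101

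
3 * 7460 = 22380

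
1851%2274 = 1851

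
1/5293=1/5293 = 0.00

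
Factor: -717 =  - 3^1*239^1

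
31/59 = 31/59 = 0.53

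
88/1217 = 88/1217 = 0.07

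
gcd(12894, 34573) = 7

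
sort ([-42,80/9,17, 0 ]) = [-42,0, 80/9, 17] 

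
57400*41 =2353400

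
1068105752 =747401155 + 320704597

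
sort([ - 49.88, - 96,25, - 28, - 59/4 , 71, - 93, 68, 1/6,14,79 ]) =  [ - 96, - 93, - 49.88, -28, - 59/4, 1/6, 14,25,68,71, 79] 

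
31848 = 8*3981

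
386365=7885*49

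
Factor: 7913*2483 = 13^1*41^1*191^1*193^1 = 19647979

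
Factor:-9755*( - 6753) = 3^1*5^1*1951^1*2251^1 = 65875515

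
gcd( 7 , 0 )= 7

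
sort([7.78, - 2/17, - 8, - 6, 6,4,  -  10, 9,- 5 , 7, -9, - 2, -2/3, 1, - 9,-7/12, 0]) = [ - 10,-9,-9, - 8, - 6,-5, - 2,-2/3,  -  7/12,-2/17, 0,1, 4, 6, 7, 7.78,9]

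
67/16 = 4+ 3/16 = 4.19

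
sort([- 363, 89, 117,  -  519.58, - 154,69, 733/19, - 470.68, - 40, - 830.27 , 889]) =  [ - 830.27, - 519.58, - 470.68, - 363, - 154, - 40, 733/19,69,89,117, 889]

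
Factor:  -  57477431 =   -  11^1*571^1*9151^1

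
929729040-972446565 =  - 42717525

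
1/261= 1/261= 0.00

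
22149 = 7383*3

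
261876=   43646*6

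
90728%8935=1378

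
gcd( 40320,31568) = 16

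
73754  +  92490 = 166244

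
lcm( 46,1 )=46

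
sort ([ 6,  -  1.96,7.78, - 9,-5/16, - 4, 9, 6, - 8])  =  [  -  9, - 8, - 4, - 1.96, -5/16 , 6, 6,7.78, 9] 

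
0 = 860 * 0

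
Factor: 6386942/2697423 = 2^1*3^( -1)*73^ ( - 1 ) * 109^( - 1)*113^( - 1)* 3193471^1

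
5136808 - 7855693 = - 2718885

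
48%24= 0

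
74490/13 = 5730 = 5730.00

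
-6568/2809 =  - 6568/2809  =  -2.34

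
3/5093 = 3/5093 = 0.00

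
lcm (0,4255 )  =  0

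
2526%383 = 228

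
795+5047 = 5842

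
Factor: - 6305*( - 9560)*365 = 22000667000 = 2^3*5^3*13^1*73^1 * 97^1*239^1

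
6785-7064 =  -279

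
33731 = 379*89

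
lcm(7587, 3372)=30348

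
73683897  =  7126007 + 66557890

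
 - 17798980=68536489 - 86335469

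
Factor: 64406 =2^1*32203^1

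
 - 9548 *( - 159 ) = 1518132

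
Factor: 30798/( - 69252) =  - 2^( - 1)*3^1*59^1*199^( -1 ) = -177/398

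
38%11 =5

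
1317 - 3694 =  - 2377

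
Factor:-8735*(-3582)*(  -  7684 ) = -240422908680 = - 2^3*3^2*5^1*17^1*113^1*199^1*1747^1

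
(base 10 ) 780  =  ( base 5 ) 11110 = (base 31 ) P5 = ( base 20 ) 1J0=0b1100001100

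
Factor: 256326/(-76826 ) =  - 357/107= - 3^1*7^1*17^1*107^( - 1 )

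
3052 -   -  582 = 3634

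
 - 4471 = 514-4985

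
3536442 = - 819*( - 4318 )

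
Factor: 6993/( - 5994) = - 2^ ( - 1 )*3^( - 1 )*7^1=- 7/6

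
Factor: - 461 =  - 461^1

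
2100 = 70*30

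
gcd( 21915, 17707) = 1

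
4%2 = 0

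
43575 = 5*8715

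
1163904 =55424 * 21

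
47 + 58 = 105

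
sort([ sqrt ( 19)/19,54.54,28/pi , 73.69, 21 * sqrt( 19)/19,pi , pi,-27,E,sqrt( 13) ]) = [-27,sqrt(19)/19, E, pi, pi, sqrt( 13),21*sqrt ( 19)/19, 28/pi,54.54, 73.69]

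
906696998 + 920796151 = 1827493149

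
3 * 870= 2610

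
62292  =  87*716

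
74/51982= 37/25991= 0.00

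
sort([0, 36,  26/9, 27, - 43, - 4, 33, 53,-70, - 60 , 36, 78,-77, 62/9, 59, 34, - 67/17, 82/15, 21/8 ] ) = [ - 77  , - 70, - 60, - 43,  -  4,-67/17, 0, 21/8, 26/9, 82/15, 62/9,27, 33,34,36,36, 53 , 59,78]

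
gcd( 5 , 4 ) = 1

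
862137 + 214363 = 1076500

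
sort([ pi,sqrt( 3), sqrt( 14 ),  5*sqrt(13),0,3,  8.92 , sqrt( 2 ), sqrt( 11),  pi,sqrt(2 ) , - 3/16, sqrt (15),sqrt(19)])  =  [ - 3/16, 0,sqrt( 2 ), sqrt( 2), sqrt( 3),3,  pi , pi , sqrt(11 ), sqrt( 14),sqrt( 15), sqrt( 19),  8.92,  5*sqrt( 13 )]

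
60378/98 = 30189/49 = 616.10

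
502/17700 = 251/8850 = 0.03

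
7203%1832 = 1707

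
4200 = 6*700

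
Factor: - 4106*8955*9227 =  - 339269685210 = - 2^1 * 3^2*5^1*199^1*2053^1*9227^1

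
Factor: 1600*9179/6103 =2^6*5^2*17^( - 1) * 67^1*137^1*359^( - 1) = 14686400/6103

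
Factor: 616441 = 7^1*83^1*1061^1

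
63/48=21/16=1.31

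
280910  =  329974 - 49064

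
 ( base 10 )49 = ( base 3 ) 1211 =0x31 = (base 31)1i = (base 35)1E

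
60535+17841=78376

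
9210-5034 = 4176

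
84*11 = 924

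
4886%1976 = 934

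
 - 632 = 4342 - 4974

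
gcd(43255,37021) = 1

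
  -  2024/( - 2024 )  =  1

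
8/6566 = 4/3283=0.00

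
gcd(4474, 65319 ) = 1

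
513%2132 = 513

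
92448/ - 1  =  -92448/1 = -  92448.00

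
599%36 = 23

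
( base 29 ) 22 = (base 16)3C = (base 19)33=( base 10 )60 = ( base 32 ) 1s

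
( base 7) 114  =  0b111100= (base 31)1T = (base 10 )60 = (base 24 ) 2C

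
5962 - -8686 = 14648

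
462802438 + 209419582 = 672222020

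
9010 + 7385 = 16395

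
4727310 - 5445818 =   -  718508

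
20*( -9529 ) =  - 190580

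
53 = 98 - 45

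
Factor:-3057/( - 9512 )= 2^( - 3)*3^1* 29^ ( - 1)*41^ ( - 1 )*1019^1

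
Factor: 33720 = 2^3*3^1*5^1*281^1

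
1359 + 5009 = 6368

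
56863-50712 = 6151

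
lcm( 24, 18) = 72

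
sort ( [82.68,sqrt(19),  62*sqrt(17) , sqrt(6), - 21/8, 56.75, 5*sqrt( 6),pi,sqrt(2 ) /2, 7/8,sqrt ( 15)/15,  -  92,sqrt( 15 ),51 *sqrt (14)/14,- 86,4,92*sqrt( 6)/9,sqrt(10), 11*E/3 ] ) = [ - 92, - 86, - 21/8,sqrt(15 )/15,  sqrt( 2 ) /2,7/8, sqrt(6 ),pi,  sqrt(10 ),sqrt( 15),4,sqrt( 19), 11*E/3,  5 *sqrt( 6 ),51*sqrt(14) /14, 92*sqrt ( 6 )/9,56.75,82.68,62* sqrt(17 )] 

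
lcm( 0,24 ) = 0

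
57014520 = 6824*8355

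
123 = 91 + 32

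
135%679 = 135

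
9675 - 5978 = 3697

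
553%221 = 111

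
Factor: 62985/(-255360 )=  - 2^( - 7 )*7^(-1)*13^1 * 17^1 = -221/896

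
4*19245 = 76980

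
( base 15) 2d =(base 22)1l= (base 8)53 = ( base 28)1f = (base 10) 43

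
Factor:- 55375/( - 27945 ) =11075/5589=3^( - 5)* 5^2*23^( -1)*443^1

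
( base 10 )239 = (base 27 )8n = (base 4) 3233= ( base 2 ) 11101111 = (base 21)b8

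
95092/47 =95092/47 = 2023.23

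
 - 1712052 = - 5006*342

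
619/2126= 619/2126  =  0.29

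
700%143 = 128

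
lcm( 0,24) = 0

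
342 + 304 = 646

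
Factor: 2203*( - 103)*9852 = -2^2*3^1*103^1*821^1*2203^1= -2235507468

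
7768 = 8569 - 801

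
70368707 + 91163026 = 161531733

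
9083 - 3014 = 6069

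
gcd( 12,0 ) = 12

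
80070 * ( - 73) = -5845110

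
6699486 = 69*97094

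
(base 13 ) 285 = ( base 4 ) 12333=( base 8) 677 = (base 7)1206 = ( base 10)447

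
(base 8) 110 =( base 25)2M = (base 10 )72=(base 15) 4c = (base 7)132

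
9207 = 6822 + 2385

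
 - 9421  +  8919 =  - 502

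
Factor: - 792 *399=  - 2^3*3^3*7^1 *11^1*19^1 = - 316008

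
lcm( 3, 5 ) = 15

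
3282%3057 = 225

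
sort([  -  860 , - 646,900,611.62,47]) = [ - 860 ,-646,47, 611.62 , 900] 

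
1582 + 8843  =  10425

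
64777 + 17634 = 82411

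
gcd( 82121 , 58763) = 1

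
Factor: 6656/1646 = 2^8*13^1 * 823^( - 1 ) = 3328/823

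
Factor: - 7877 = -7877^1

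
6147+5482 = 11629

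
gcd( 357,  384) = 3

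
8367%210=177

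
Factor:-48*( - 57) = 2^4*3^2 * 19^1 = 2736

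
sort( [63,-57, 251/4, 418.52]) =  [ -57, 251/4, 63,418.52]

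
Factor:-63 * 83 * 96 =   -  2^5*3^3*7^1*83^1 = -501984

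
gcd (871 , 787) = 1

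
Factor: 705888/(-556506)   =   - 2^4* 3^1*19^1*719^( - 1 ) = - 912/719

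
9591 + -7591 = 2000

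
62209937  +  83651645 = 145861582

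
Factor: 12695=5^1*2539^1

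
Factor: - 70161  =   - 3^1*7^1*13^1*257^1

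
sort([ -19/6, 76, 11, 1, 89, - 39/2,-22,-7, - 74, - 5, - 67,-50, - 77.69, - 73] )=[ - 77.69 , - 74, - 73, - 67, - 50, - 22,  -  39/2, - 7, - 5, - 19/6,  1, 11, 76,89] 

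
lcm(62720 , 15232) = 1066240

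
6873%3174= 525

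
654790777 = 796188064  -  141397287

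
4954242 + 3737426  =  8691668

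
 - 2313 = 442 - 2755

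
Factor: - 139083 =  - 3^1*7^1* 37^1*179^1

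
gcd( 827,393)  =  1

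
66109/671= 66109/671 = 98.52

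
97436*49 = 4774364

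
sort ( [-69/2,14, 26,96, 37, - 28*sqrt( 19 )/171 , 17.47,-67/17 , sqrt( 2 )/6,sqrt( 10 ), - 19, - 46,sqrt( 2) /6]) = [-46,-69/2 ,-19,-67/17, - 28*sqrt( 19 )/171, sqrt( 2 )/6,sqrt( 2 )/6,sqrt( 10 ) , 14,17.47, 26,37,96]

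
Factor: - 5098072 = - 2^3*7^1*59^1*1543^1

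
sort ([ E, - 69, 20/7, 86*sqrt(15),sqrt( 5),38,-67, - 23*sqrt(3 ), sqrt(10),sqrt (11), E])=[- 69, - 67, - 23* sqrt(3),sqrt ( 5 ), E, E, 20/7,sqrt( 10 ),sqrt (11),38,86*sqrt( 15 ) ]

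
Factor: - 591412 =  - 2^2*147853^1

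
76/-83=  - 1 + 7/83 = - 0.92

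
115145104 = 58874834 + 56270270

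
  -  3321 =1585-4906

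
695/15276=695/15276 = 0.05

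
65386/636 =32693/318 = 102.81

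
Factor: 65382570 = 2^1 * 3^2*5^1*11^1*211^1*313^1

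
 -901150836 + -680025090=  - 1581175926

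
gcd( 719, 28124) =1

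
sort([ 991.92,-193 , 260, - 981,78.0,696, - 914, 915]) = [ - 981 ,- 914, - 193, 78.0, 260,696, 915  ,  991.92 ] 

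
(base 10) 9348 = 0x2484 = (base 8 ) 22204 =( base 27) CM6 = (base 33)8J9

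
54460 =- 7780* (- 7 ) 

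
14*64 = 896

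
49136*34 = 1670624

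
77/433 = 77/433 = 0.18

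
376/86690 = 188/43345 = 0.00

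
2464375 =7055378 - 4591003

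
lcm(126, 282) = 5922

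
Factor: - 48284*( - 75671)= 2^2*31^1*2441^1*12071^1 = 3653698564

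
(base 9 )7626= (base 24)9HL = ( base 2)1010111101101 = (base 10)5613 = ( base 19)FA8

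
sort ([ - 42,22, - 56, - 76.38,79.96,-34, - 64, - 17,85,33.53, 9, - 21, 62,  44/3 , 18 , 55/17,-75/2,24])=[ - 76.38, - 64,-56 , - 42,- 75/2,  -  34, - 21, - 17, 55/17, 9,44/3, 18, 22,24,33.53 , 62,79.96 , 85 ] 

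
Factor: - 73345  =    -  5^1*14669^1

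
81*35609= 2884329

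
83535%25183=7986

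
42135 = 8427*5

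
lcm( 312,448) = 17472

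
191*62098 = 11860718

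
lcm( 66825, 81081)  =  6081075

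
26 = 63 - 37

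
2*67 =134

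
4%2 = 0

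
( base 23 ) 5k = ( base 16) 87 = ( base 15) 90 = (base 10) 135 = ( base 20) 6F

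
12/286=6/143 = 0.04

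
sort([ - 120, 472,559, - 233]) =[ - 233,-120, 472,  559]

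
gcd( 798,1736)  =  14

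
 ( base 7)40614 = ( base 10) 9909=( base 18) 1ca9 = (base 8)23265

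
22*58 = 1276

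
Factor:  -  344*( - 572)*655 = 2^5*5^1*11^1*13^1*43^1*131^1 =128883040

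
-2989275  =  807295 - 3796570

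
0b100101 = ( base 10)37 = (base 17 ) 23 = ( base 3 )1101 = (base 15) 27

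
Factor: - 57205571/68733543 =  - 3^(- 1) *31^1 * 89^( - 1 )*127^( - 1)* 557^1 *2027^( - 1) * 3313^1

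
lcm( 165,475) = 15675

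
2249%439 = 54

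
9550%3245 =3060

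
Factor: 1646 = 2^1*823^1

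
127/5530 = 127/5530= 0.02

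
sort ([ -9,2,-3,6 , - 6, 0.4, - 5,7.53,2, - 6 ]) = [  -  9, - 6 , - 6, - 5, - 3,0.4, 2, 2,6, 7.53] 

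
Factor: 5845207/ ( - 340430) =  - 2^( - 1) * 5^( -1)*59^( - 1 )*577^ ( -1 ) * 1433^1*4079^1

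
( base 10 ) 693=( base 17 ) 26D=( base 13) 414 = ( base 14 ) 377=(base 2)1010110101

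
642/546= 1 + 16/91 = 1.18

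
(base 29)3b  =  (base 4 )1202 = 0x62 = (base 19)53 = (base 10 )98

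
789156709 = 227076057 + 562080652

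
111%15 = 6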